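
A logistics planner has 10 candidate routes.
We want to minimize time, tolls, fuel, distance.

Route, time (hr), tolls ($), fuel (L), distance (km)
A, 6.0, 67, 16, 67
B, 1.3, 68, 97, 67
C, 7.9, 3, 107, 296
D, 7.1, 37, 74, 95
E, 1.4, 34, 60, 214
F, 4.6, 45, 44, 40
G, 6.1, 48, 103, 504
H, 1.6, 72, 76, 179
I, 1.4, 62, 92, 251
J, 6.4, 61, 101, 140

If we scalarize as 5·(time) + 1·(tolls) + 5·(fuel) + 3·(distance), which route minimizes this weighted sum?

A: 5·6.0 + 1·67 + 5·16 + 3·67 = 378.0
B: 5·1.3 + 1·68 + 5·97 + 3·67 = 760.5
C: 5·7.9 + 1·3 + 5·107 + 3·296 = 1465.5
D: 5·7.1 + 1·37 + 5·74 + 3·95 = 727.5
E: 5·1.4 + 1·34 + 5·60 + 3·214 = 983.0
F: 5·4.6 + 1·45 + 5·44 + 3·40 = 408.0
G: 5·6.1 + 1·48 + 5·103 + 3·504 = 2105.5
H: 5·1.6 + 1·72 + 5·76 + 3·179 = 997.0
I: 5·1.4 + 1·62 + 5·92 + 3·251 = 1282.0
J: 5·6.4 + 1·61 + 5·101 + 3·140 = 1018.0
Lowest: A at 378.0.

A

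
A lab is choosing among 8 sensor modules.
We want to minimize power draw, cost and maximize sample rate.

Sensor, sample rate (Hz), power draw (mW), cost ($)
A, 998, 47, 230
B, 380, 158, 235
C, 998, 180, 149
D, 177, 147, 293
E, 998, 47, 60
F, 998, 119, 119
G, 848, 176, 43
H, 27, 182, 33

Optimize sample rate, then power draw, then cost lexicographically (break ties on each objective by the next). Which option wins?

First maximize sample rate: best is 998, kept {A, C, E, F}.
Then minimize power draw: best is 47, kept {A, E}.
Then minimize cost: best is 60, kept {E}.

E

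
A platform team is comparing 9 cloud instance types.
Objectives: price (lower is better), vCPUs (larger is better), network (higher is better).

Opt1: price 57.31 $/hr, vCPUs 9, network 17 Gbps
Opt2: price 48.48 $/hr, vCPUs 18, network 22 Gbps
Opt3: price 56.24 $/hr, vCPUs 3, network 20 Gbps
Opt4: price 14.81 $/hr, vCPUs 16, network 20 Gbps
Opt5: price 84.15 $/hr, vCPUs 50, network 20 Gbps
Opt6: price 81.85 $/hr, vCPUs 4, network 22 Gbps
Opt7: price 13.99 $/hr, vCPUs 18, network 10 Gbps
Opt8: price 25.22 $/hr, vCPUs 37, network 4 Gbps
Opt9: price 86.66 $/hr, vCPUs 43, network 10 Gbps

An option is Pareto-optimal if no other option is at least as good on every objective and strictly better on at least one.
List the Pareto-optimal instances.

Opt2, Opt4, Opt5, Opt7, Opt8

Opt1: dominated by Opt2 (price 48.48≤57.31, vCPUs 18≥9, network 22≥17).
Opt2: not dominated.
Opt3: dominated by Opt2 (price 48.48≤56.24, vCPUs 18≥3, network 22≥20).
Opt4: not dominated.
Opt5: not dominated (best vCPUs).
Opt6: dominated by Opt2 (price 48.48≤81.85, vCPUs 18≥4, network 22≥22).
Opt7: not dominated (best price).
Opt8: not dominated.
Opt9: dominated by Opt5 (price 84.15≤86.66, vCPUs 50≥43, network 20≥10).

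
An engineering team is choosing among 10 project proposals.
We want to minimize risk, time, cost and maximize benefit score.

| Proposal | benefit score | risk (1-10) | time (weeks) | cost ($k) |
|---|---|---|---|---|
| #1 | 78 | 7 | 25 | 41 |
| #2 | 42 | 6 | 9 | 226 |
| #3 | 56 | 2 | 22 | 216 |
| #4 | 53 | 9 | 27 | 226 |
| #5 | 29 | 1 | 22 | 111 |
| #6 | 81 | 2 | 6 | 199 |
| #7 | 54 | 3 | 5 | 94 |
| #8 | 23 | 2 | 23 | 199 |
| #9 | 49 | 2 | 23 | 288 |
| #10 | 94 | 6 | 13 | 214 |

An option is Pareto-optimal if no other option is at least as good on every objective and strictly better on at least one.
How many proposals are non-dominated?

5

#1: not dominated (best cost).
#2: dominated by #6 (benefit score 81≥42, risk 2≤6, time 6≤9, cost 199≤226).
#3: dominated by #6 (benefit score 81≥56, risk 2≤2, time 6≤22, cost 199≤216).
#4: dominated by #1 (benefit score 78≥53, risk 7≤9, time 25≤27, cost 41≤226).
#5: not dominated (best risk).
#6: not dominated.
#7: not dominated (best time).
#8: dominated by #5 (benefit score 29≥23, risk 1≤2, time 22≤23, cost 111≤199).
#9: dominated by #3 (benefit score 56≥49, risk 2≤2, time 22≤23, cost 216≤288).
#10: not dominated (best benefit score).
Pareto-optimal: #1, #5, #6, #7, #10 → 5.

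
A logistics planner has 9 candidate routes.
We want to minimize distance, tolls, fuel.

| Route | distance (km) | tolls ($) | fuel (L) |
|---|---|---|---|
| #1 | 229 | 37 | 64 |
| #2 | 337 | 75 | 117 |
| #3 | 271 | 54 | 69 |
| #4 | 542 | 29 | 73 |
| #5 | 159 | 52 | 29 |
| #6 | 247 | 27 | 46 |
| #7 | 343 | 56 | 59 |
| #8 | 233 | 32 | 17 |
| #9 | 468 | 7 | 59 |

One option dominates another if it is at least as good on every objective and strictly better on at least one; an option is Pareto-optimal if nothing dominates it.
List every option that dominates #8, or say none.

#1: worse on tolls (37 vs 32).
#2: worse on distance (337 vs 233).
#3: worse on distance (271 vs 233).
#4: worse on distance (542 vs 233).
#5: worse on tolls (52 vs 32).
#6: worse on distance (247 vs 233).
#7: worse on distance (343 vs 233).
#9: worse on distance (468 vs 233).
No option dominates #8.

none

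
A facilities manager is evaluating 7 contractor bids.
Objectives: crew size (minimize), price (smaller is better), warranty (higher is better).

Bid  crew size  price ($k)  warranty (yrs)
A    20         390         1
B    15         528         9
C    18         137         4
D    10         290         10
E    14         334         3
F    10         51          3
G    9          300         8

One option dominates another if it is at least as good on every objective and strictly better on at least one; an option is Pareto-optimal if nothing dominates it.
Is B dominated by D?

D vs B: crew size 10≤15, price 290≤528, warranty 10≥9 — D is at least as good on every objective with at least one strict improvement.

Yes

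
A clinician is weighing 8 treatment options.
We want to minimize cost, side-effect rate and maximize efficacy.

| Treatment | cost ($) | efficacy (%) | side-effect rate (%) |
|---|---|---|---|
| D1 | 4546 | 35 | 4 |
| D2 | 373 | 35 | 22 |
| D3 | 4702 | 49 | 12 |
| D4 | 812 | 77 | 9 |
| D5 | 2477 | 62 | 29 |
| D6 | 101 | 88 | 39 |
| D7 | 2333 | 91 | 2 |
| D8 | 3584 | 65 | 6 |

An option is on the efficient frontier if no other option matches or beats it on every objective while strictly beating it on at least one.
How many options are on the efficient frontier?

4

D1: dominated by D7 (cost 2333≤4546, efficacy 91≥35, side-effect rate 2≤4).
D2: not dominated.
D3: dominated by D4 (cost 812≤4702, efficacy 77≥49, side-effect rate 9≤12).
D4: not dominated.
D5: dominated by D4 (cost 812≤2477, efficacy 77≥62, side-effect rate 9≤29).
D6: not dominated (best cost).
D7: not dominated (best efficacy).
D8: dominated by D7 (cost 2333≤3584, efficacy 91≥65, side-effect rate 2≤6).
Pareto-optimal: D2, D4, D6, D7 → 4.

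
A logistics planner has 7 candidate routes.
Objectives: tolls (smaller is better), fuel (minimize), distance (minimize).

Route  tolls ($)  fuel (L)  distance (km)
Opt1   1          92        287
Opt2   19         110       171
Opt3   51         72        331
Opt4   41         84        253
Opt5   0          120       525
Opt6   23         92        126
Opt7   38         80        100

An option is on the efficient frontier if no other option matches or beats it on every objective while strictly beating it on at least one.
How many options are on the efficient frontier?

6

Opt1: not dominated.
Opt2: not dominated.
Opt3: not dominated (best fuel).
Opt4: dominated by Opt7 (tolls 38≤41, fuel 80≤84, distance 100≤253).
Opt5: not dominated (best tolls).
Opt6: not dominated.
Opt7: not dominated (best distance).
Pareto-optimal: Opt1, Opt2, Opt3, Opt5, Opt6, Opt7 → 6.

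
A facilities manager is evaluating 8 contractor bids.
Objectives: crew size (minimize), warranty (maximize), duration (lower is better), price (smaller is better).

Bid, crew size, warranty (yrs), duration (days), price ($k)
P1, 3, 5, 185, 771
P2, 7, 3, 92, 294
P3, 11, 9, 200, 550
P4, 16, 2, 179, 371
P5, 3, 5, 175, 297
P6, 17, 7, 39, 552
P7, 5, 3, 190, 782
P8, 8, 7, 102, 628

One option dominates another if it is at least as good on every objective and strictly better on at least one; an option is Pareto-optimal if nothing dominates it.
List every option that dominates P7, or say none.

P1: crew size 3≤5, warranty 5≥3, duration 185≤190, price 771≤782 — dominates P7.
P5: crew size 3≤5, warranty 5≥3, duration 175≤190, price 297≤782 — dominates P7.
Others (P2, P3, P4, P6, P8) are each worse than P7 on at least one objective.

P1, P5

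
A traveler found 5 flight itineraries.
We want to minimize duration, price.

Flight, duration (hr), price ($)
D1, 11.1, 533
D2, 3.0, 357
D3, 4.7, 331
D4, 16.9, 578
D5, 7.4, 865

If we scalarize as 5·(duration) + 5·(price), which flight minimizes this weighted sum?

D3

D1: 5·11.1 + 5·533 = 2720.5
D2: 5·3.0 + 5·357 = 1800.0
D3: 5·4.7 + 5·331 = 1678.5
D4: 5·16.9 + 5·578 = 2974.5
D5: 5·7.4 + 5·865 = 4362.0
Lowest: D3 at 1678.5.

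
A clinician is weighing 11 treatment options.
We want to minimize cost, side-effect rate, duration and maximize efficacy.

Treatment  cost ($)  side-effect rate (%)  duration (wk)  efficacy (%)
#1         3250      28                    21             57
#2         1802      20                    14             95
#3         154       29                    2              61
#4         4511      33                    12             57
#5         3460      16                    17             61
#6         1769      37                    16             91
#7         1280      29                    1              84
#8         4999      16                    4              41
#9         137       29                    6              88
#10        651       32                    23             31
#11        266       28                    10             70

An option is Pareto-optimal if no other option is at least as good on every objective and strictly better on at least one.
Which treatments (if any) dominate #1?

#2: cost 1802≤3250, side-effect rate 20≤28, duration 14≤21, efficacy 95≥57 — dominates #1.
#11: cost 266≤3250, side-effect rate 28≤28, duration 10≤21, efficacy 70≥57 — dominates #1.
Others (#3, #4, #5, #6, #7, #8, #9, #10) are each worse than #1 on at least one objective.

#2, #11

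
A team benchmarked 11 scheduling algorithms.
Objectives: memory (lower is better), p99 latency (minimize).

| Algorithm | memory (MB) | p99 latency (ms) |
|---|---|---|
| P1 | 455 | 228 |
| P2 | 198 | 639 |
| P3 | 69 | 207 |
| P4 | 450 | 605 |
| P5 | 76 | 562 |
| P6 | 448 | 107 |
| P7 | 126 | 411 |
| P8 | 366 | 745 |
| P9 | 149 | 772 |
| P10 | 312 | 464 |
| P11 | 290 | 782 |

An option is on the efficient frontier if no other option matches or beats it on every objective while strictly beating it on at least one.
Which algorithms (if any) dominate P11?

P2, P3, P5, P7, P9

P2: memory 198≤290, p99 latency 639≤782 — dominates P11.
P3: memory 69≤290, p99 latency 207≤782 — dominates P11.
P5: memory 76≤290, p99 latency 562≤782 — dominates P11.
P7: memory 126≤290, p99 latency 411≤782 — dominates P11.
P9: memory 149≤290, p99 latency 772≤782 — dominates P11.
Others (P1, P4, P6, P8, P10) are each worse than P11 on at least one objective.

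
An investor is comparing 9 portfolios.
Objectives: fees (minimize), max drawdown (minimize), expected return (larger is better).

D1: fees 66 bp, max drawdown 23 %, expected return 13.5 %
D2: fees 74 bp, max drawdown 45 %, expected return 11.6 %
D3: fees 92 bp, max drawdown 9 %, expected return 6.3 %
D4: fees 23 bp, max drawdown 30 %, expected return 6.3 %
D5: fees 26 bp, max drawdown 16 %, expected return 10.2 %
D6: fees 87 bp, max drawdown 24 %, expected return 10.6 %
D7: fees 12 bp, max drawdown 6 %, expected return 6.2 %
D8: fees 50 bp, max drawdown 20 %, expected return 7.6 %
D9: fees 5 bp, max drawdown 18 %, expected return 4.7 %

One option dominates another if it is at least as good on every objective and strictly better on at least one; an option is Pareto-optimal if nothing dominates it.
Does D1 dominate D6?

D1 vs D6: fees 66≤87, max drawdown 23≤24, expected return 13.5≥10.6 — D1 is at least as good on every objective with at least one strict improvement.

Yes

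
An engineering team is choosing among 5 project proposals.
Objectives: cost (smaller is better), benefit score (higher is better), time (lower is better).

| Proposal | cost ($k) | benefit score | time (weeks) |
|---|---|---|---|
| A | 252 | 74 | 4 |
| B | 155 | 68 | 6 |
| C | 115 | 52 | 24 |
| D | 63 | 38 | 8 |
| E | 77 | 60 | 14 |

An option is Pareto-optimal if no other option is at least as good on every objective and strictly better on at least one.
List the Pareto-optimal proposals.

A: not dominated (best benefit score).
B: not dominated.
C: dominated by E (cost 77≤115, benefit score 60≥52, time 14≤24).
D: not dominated (best cost).
E: not dominated.

A, B, D, E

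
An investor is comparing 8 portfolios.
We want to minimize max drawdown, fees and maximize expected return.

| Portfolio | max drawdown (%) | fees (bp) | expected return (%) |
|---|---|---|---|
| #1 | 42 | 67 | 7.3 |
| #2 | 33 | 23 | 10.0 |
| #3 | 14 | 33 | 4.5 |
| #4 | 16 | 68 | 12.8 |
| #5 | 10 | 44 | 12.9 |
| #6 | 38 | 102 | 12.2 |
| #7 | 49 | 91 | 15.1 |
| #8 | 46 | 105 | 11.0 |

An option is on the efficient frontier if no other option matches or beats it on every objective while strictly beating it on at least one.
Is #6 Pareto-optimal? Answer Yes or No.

#4 vs #6: max drawdown 16≤38, fees 68≤102, expected return 12.8≥12.2 — #4 is at least as good on every objective and strictly better on at least one, so #4 dominates #6.

No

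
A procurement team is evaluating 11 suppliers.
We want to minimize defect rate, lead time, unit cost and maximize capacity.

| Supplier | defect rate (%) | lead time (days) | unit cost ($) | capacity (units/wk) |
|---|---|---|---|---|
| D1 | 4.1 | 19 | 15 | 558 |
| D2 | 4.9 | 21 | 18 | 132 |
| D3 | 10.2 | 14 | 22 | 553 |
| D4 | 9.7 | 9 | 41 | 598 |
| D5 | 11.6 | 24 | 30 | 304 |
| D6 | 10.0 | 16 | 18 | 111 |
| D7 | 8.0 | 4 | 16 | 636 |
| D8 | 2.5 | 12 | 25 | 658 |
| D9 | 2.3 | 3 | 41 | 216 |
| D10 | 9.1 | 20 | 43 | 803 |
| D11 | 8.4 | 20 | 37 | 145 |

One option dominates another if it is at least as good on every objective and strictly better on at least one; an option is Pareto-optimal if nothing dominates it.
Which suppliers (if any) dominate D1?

none

D2: worse on defect rate (4.9 vs 4.1).
D3: worse on defect rate (10.2 vs 4.1).
D4: worse on defect rate (9.7 vs 4.1).
D5: worse on defect rate (11.6 vs 4.1).
D6: worse on defect rate (10.0 vs 4.1).
D7: worse on defect rate (8.0 vs 4.1).
D8: worse on unit cost (25 vs 15).
D9: worse on unit cost (41 vs 15).
D10: worse on defect rate (9.1 vs 4.1).
D11: worse on defect rate (8.4 vs 4.1).
No option dominates D1.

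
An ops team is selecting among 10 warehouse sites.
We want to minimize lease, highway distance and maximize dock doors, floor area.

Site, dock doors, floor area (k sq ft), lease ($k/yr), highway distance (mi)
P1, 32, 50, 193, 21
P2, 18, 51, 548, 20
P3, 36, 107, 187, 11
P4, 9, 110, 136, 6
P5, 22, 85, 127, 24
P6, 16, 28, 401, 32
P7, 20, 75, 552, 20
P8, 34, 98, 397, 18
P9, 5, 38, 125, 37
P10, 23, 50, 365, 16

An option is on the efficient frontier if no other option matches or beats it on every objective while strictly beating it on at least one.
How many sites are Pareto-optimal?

4

P1: dominated by P3 (dock doors 36≥32, floor area 107≥50, lease 187≤193, highway distance 11≤21).
P2: dominated by P3 (dock doors 36≥18, floor area 107≥51, lease 187≤548, highway distance 11≤20).
P3: not dominated (best dock doors).
P4: not dominated (best floor area).
P5: not dominated.
P6: dominated by P1 (dock doors 32≥16, floor area 50≥28, lease 193≤401, highway distance 21≤32).
P7: dominated by P3 (dock doors 36≥20, floor area 107≥75, lease 187≤552, highway distance 11≤20).
P8: dominated by P3 (dock doors 36≥34, floor area 107≥98, lease 187≤397, highway distance 11≤18).
P9: not dominated (best lease).
P10: dominated by P3 (dock doors 36≥23, floor area 107≥50, lease 187≤365, highway distance 11≤16).
Pareto-optimal: P3, P4, P5, P9 → 4.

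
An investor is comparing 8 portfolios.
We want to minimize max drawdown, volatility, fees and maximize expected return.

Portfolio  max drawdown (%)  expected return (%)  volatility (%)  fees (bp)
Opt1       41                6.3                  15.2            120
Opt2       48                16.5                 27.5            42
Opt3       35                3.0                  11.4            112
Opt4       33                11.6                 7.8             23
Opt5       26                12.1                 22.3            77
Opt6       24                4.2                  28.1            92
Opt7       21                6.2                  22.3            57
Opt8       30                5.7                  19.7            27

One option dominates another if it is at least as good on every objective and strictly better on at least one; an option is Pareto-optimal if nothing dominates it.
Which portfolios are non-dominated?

Opt1: dominated by Opt4 (max drawdown 33≤41, expected return 11.6≥6.3, volatility 7.8≤15.2, fees 23≤120).
Opt2: not dominated (best expected return).
Opt3: dominated by Opt4 (max drawdown 33≤35, expected return 11.6≥3.0, volatility 7.8≤11.4, fees 23≤112).
Opt4: not dominated (best volatility).
Opt5: not dominated.
Opt6: dominated by Opt7 (max drawdown 21≤24, expected return 6.2≥4.2, volatility 22.3≤28.1, fees 57≤92).
Opt7: not dominated (best max drawdown).
Opt8: not dominated.

Opt2, Opt4, Opt5, Opt7, Opt8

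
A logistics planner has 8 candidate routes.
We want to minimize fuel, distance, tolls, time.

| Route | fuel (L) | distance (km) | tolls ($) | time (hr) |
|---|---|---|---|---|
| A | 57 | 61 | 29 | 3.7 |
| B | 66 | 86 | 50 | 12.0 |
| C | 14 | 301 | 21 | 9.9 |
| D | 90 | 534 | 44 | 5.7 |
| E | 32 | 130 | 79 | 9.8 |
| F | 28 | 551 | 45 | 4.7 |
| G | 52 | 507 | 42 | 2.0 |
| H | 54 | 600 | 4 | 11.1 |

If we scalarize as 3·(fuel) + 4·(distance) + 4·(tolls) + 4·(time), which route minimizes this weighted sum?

A: 3·57 + 4·61 + 4·29 + 4·3.7 = 545.8
B: 3·66 + 4·86 + 4·50 + 4·12.0 = 790.0
C: 3·14 + 4·301 + 4·21 + 4·9.9 = 1369.6
D: 3·90 + 4·534 + 4·44 + 4·5.7 = 2604.8
E: 3·32 + 4·130 + 4·79 + 4·9.8 = 971.2
F: 3·28 + 4·551 + 4·45 + 4·4.7 = 2486.8
G: 3·52 + 4·507 + 4·42 + 4·2.0 = 2360.0
H: 3·54 + 4·600 + 4·4 + 4·11.1 = 2622.4
Lowest: A at 545.8.

A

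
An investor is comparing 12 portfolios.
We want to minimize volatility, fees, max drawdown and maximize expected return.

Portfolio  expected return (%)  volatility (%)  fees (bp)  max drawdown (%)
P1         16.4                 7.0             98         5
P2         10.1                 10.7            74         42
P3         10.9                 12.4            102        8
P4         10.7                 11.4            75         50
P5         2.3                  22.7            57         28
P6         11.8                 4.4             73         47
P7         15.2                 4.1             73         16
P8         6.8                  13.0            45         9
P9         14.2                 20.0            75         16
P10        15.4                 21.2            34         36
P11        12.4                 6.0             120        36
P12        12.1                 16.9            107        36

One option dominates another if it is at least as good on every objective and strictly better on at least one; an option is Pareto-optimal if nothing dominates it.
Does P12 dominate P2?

P12 vs P2: P12 is worse on volatility (16.9 vs 10.7), so it does not dominate P2.

No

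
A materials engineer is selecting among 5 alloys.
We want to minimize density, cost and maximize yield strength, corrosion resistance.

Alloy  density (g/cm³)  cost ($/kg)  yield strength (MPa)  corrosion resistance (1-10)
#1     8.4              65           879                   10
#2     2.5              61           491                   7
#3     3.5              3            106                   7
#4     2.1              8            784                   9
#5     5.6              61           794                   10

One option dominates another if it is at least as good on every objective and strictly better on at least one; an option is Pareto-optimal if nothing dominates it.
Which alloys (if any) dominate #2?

#4

#4: density 2.1≤2.5, cost 8≤61, yield strength 784≥491, corrosion resistance 9≥7 — dominates #2.
Others (#1, #3, #5) are each worse than #2 on at least one objective.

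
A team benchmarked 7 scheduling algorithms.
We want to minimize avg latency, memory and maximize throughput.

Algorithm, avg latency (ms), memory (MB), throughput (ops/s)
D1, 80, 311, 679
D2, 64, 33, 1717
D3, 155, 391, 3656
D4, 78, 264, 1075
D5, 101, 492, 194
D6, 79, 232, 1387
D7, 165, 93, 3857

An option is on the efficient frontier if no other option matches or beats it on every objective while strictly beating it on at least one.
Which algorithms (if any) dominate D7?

none

D1: worse on memory (311 vs 93).
D2: worse on throughput (1717 vs 3857).
D3: worse on memory (391 vs 93).
D4: worse on memory (264 vs 93).
D5: worse on memory (492 vs 93).
D6: worse on memory (232 vs 93).
No option dominates D7.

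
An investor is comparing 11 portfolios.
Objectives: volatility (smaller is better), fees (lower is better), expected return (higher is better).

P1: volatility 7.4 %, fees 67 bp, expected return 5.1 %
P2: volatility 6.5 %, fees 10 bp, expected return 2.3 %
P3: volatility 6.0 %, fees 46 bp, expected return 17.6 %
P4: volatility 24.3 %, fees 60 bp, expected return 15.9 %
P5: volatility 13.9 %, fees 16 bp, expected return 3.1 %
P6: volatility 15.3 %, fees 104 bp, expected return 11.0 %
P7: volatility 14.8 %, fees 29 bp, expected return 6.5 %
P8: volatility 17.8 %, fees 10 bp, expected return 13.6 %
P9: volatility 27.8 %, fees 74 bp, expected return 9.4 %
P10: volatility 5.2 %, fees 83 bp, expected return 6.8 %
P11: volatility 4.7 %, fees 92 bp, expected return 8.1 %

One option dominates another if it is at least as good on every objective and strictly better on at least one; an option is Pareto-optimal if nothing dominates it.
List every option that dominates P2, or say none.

P1: worse on volatility (7.4 vs 6.5).
P3: worse on fees (46 vs 10).
P4: worse on volatility (24.3 vs 6.5).
P5: worse on volatility (13.9 vs 6.5).
P6: worse on volatility (15.3 vs 6.5).
P7: worse on volatility (14.8 vs 6.5).
P8: worse on volatility (17.8 vs 6.5).
P9: worse on volatility (27.8 vs 6.5).
P10: worse on fees (83 vs 10).
P11: worse on fees (92 vs 10).
No option dominates P2.

none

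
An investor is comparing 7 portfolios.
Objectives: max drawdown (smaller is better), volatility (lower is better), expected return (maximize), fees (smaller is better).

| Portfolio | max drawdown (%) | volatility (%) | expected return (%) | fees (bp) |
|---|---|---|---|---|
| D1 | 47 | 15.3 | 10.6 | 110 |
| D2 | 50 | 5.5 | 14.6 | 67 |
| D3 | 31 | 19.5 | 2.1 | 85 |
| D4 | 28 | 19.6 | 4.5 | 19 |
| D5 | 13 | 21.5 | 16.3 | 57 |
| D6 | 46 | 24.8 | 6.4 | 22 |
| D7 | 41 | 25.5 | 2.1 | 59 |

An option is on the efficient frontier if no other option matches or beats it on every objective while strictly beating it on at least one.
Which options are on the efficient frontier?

D1, D2, D3, D4, D5, D6

D1: not dominated.
D2: not dominated (best volatility).
D3: not dominated.
D4: not dominated (best fees).
D5: not dominated (best max drawdown).
D6: not dominated.
D7: dominated by D4 (max drawdown 28≤41, volatility 19.6≤25.5, expected return 4.5≥2.1, fees 19≤59).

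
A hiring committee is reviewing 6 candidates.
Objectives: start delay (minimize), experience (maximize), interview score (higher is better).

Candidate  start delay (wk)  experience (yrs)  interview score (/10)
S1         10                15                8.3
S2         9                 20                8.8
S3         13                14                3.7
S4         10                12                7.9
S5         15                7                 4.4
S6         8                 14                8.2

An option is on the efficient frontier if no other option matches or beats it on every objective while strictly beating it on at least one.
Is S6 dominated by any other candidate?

S1: worse on start delay (10 vs 8).
S2: worse on start delay (9 vs 8).
S3: worse on start delay (13 vs 8).
S4: worse on start delay (10 vs 8).
S5: worse on start delay (15 vs 8).
No option is at least as good as S6 on every objective and strictly better on one.

No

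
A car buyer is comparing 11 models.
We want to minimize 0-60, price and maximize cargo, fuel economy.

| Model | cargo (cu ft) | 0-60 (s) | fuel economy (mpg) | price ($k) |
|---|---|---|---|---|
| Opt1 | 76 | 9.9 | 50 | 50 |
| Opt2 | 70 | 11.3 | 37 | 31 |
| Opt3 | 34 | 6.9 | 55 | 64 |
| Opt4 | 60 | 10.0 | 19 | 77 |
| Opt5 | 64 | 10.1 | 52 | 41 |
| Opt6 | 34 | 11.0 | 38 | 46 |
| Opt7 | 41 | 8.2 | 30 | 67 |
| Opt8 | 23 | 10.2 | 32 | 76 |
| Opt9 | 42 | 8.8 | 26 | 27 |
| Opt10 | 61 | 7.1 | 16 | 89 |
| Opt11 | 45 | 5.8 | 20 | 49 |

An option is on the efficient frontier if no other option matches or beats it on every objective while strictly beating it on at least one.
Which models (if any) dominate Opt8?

Opt1: cargo 76≥23, 0-60 9.9≤10.2, fuel economy 50≥32, price 50≤76 — dominates Opt8.
Opt3: cargo 34≥23, 0-60 6.9≤10.2, fuel economy 55≥32, price 64≤76 — dominates Opt8.
Opt5: cargo 64≥23, 0-60 10.1≤10.2, fuel economy 52≥32, price 41≤76 — dominates Opt8.
Others (Opt2, Opt4, Opt6, Opt7, Opt9, Opt10, Opt11) are each worse than Opt8 on at least one objective.

Opt1, Opt3, Opt5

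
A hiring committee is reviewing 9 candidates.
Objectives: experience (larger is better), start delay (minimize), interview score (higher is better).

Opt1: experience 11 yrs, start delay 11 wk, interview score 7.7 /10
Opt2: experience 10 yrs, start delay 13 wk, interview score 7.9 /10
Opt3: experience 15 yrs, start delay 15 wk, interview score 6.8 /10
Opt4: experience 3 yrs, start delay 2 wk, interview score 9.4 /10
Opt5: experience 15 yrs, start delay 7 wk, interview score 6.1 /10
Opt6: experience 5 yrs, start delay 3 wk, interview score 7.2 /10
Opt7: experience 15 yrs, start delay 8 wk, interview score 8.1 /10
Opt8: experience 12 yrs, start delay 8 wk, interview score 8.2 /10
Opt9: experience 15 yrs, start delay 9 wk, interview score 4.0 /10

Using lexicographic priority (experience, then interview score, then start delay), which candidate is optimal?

First maximize experience: best is 15, kept {Opt3, Opt5, Opt7, Opt9}.
Then maximize interview score: best is 8.1, kept {Opt7}.

Opt7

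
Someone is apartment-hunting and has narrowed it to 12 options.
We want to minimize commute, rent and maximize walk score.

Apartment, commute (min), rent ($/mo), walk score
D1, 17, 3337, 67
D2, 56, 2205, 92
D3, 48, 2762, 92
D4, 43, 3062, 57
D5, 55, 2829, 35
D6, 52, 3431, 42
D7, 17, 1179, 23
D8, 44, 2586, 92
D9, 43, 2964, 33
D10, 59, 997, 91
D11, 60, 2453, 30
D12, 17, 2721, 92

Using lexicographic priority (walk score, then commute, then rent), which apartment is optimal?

D12

First maximize walk score: best is 92, kept {D2, D3, D8, D12}.
Then minimize commute: best is 17, kept {D12}.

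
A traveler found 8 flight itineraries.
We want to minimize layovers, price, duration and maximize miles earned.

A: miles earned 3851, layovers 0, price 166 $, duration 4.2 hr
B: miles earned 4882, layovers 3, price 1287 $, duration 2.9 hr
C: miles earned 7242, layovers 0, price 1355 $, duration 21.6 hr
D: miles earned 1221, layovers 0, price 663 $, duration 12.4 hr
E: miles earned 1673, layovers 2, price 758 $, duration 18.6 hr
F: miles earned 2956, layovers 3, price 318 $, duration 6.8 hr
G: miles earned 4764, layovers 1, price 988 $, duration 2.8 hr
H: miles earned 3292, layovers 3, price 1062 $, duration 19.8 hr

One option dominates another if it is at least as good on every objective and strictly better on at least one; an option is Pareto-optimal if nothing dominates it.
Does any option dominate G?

No

A: worse on miles earned (3851 vs 4764).
B: worse on layovers (3 vs 1).
C: worse on price (1355 vs 988).
D: worse on miles earned (1221 vs 4764).
E: worse on miles earned (1673 vs 4764).
F: worse on miles earned (2956 vs 4764).
H: worse on miles earned (3292 vs 4764).
No option is at least as good as G on every objective and strictly better on one.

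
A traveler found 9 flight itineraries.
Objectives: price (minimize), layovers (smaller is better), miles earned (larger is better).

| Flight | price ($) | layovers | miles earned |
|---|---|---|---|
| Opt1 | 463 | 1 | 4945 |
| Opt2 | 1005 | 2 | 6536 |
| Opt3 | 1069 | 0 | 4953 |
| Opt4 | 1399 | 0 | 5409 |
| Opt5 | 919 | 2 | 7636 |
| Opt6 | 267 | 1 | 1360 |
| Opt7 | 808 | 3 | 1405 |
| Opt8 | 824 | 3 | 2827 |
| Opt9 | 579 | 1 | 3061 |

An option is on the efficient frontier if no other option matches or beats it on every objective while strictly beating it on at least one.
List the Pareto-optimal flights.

Opt1: not dominated.
Opt2: dominated by Opt5 (price 919≤1005, layovers 2≤2, miles earned 7636≥6536).
Opt3: not dominated.
Opt4: not dominated.
Opt5: not dominated (best miles earned).
Opt6: not dominated (best price).
Opt7: dominated by Opt1 (price 463≤808, layovers 1≤3, miles earned 4945≥1405).
Opt8: dominated by Opt1 (price 463≤824, layovers 1≤3, miles earned 4945≥2827).
Opt9: dominated by Opt1 (price 463≤579, layovers 1≤1, miles earned 4945≥3061).

Opt1, Opt3, Opt4, Opt5, Opt6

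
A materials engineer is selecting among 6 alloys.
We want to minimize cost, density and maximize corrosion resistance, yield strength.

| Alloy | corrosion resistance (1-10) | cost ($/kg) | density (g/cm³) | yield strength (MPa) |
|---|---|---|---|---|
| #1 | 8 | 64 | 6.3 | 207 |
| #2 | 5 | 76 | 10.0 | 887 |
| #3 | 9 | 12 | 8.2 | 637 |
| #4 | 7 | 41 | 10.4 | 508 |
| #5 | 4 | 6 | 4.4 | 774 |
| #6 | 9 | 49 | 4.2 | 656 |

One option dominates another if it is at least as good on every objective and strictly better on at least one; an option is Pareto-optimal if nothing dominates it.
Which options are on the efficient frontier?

#2, #3, #5, #6

#1: dominated by #6 (corrosion resistance 9≥8, cost 49≤64, density 4.2≤6.3, yield strength 656≥207).
#2: not dominated (best yield strength).
#3: not dominated.
#4: dominated by #3 (corrosion resistance 9≥7, cost 12≤41, density 8.2≤10.4, yield strength 637≥508).
#5: not dominated (best cost).
#6: not dominated (best density).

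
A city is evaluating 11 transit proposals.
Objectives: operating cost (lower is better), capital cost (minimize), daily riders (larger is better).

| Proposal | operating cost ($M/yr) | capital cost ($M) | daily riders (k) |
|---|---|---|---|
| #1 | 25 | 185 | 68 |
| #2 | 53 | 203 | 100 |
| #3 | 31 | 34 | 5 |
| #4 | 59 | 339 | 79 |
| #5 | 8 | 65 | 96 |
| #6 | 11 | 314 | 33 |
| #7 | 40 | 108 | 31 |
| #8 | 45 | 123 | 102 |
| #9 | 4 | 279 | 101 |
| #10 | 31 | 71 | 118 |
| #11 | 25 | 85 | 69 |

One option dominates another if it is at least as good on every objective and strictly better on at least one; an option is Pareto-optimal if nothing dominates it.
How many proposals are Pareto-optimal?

#1: dominated by #5 (operating cost 8≤25, capital cost 65≤185, daily riders 96≥68).
#2: dominated by #8 (operating cost 45≤53, capital cost 123≤203, daily riders 102≥100).
#3: not dominated (best capital cost).
#4: dominated by #2 (operating cost 53≤59, capital cost 203≤339, daily riders 100≥79).
#5: not dominated.
#6: dominated by #5 (operating cost 8≤11, capital cost 65≤314, daily riders 96≥33).
#7: dominated by #5 (operating cost 8≤40, capital cost 65≤108, daily riders 96≥31).
#8: dominated by #10 (operating cost 31≤45, capital cost 71≤123, daily riders 118≥102).
#9: not dominated (best operating cost).
#10: not dominated (best daily riders).
#11: dominated by #5 (operating cost 8≤25, capital cost 65≤85, daily riders 96≥69).
Pareto-optimal: #3, #5, #9, #10 → 4.

4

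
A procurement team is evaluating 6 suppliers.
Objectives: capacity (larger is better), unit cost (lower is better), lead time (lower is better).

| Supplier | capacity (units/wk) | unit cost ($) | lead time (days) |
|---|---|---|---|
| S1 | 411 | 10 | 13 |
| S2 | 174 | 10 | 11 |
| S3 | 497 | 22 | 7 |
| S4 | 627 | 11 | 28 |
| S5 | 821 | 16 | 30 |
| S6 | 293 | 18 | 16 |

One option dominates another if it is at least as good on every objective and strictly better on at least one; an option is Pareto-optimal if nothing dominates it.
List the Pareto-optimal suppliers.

S1: not dominated.
S2: not dominated.
S3: not dominated (best lead time).
S4: not dominated.
S5: not dominated (best capacity).
S6: dominated by S1 (capacity 411≥293, unit cost 10≤18, lead time 13≤16).

S1, S2, S3, S4, S5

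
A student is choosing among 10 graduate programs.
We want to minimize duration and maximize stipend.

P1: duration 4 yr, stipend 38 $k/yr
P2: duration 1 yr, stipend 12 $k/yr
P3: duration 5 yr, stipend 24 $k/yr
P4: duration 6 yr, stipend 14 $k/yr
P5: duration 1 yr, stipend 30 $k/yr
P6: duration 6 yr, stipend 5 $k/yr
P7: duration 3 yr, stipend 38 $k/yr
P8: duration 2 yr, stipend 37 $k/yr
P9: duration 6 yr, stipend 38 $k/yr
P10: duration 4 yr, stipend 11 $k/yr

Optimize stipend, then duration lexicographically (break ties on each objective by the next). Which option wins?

First maximize stipend: best is 38, kept {P1, P7, P9}.
Then minimize duration: best is 3, kept {P7}.

P7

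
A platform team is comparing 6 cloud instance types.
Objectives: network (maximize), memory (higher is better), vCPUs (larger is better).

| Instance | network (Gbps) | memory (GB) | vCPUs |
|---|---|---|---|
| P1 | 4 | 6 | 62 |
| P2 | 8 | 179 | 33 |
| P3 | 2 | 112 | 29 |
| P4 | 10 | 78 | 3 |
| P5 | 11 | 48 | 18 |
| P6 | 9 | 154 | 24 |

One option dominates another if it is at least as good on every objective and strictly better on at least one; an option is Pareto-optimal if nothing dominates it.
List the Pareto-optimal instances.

P1, P2, P4, P5, P6

P1: not dominated (best vCPUs).
P2: not dominated (best memory).
P3: dominated by P2 (network 8≥2, memory 179≥112, vCPUs 33≥29).
P4: not dominated.
P5: not dominated (best network).
P6: not dominated.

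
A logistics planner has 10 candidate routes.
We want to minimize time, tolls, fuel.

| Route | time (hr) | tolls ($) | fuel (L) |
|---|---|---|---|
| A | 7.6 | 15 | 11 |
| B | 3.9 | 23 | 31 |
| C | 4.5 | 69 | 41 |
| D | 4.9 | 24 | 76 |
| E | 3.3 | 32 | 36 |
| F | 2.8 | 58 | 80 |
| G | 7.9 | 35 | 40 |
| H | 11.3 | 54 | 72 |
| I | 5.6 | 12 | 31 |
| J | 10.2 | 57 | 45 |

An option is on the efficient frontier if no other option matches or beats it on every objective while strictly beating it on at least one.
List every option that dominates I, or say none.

none

A: worse on time (7.6 vs 5.6).
B: worse on tolls (23 vs 12).
C: worse on tolls (69 vs 12).
D: worse on tolls (24 vs 12).
E: worse on tolls (32 vs 12).
F: worse on tolls (58 vs 12).
G: worse on time (7.9 vs 5.6).
H: worse on time (11.3 vs 5.6).
J: worse on time (10.2 vs 5.6).
No option dominates I.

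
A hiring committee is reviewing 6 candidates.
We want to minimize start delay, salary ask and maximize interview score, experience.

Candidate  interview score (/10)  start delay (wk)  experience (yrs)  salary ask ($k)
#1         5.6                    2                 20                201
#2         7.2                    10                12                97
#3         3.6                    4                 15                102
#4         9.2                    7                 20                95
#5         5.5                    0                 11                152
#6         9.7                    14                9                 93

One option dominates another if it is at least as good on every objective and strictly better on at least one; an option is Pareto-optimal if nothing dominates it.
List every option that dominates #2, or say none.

#4: interview score 9.2≥7.2, start delay 7≤10, experience 20≥12, salary ask 95≤97 — dominates #2.
Others (#1, #3, #5, #6) are each worse than #2 on at least one objective.

#4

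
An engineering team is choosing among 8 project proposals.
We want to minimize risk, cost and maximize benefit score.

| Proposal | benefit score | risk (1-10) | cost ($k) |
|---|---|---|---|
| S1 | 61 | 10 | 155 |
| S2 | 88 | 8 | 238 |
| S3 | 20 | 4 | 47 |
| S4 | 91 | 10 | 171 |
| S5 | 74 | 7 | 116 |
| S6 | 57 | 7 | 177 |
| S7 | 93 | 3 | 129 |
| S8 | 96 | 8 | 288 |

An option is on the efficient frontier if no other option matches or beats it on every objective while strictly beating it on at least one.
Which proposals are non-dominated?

S3, S5, S7, S8

S1: dominated by S5 (benefit score 74≥61, risk 7≤10, cost 116≤155).
S2: dominated by S7 (benefit score 93≥88, risk 3≤8, cost 129≤238).
S3: not dominated (best cost).
S4: dominated by S7 (benefit score 93≥91, risk 3≤10, cost 129≤171).
S5: not dominated.
S6: dominated by S5 (benefit score 74≥57, risk 7≤7, cost 116≤177).
S7: not dominated (best risk).
S8: not dominated (best benefit score).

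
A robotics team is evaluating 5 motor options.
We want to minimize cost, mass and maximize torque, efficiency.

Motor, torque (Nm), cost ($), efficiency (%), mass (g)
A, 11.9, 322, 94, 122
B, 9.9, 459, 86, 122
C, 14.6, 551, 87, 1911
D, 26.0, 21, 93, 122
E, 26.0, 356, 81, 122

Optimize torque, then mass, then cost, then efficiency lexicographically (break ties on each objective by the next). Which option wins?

D

First maximize torque: best is 26.0, kept {D, E}.
Then minimize mass: best is 122, kept {D, E}.
Then minimize cost: best is 21, kept {D}.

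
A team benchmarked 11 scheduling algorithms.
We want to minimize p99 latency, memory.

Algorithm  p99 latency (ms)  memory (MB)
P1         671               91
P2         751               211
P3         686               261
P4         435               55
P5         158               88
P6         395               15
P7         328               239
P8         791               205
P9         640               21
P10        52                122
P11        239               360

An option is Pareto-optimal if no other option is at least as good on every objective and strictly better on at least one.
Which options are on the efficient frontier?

P1: dominated by P4 (p99 latency 435≤671, memory 55≤91).
P2: dominated by P1 (p99 latency 671≤751, memory 91≤211).
P3: dominated by P1 (p99 latency 671≤686, memory 91≤261).
P4: dominated by P6 (p99 latency 395≤435, memory 15≤55).
P5: not dominated.
P6: not dominated (best memory).
P7: dominated by P5 (p99 latency 158≤328, memory 88≤239).
P8: dominated by P1 (p99 latency 671≤791, memory 91≤205).
P9: dominated by P6 (p99 latency 395≤640, memory 15≤21).
P10: not dominated (best p99 latency).
P11: dominated by P5 (p99 latency 158≤239, memory 88≤360).

P5, P6, P10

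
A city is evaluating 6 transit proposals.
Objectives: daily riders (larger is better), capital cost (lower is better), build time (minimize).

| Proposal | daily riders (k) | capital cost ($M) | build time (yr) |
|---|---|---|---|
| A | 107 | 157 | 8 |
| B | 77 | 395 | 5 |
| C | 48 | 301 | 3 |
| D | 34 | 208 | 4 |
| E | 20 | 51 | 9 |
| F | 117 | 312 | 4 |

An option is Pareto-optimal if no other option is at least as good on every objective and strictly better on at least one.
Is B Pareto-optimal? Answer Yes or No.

F vs B: daily riders 117≥77, capital cost 312≤395, build time 4≤5 — F is at least as good on every objective and strictly better on at least one, so F dominates B.

No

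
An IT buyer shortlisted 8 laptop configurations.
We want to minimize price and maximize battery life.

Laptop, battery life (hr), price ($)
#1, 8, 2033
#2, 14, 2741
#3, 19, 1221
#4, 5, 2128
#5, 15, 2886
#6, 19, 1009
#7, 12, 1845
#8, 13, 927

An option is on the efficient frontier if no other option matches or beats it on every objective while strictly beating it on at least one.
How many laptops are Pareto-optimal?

#1: dominated by #3 (battery life 19≥8, price 1221≤2033).
#2: dominated by #3 (battery life 19≥14, price 1221≤2741).
#3: dominated by #6 (battery life 19≥19, price 1009≤1221).
#4: dominated by #1 (battery life 8≥5, price 2033≤2128).
#5: dominated by #3 (battery life 19≥15, price 1221≤2886).
#6: not dominated.
#7: dominated by #3 (battery life 19≥12, price 1221≤1845).
#8: not dominated (best price).
Pareto-optimal: #6, #8 → 2.

2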